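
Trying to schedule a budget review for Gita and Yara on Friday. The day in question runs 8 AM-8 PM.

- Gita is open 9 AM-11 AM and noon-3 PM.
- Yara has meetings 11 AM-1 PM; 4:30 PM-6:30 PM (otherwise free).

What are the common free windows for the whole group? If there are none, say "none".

09:00-11:00, 13:00-15:00

Gita free: 09:00-11:00, 12:00-15:00.
Yara free: 08:00-11:00, 13:00-16:30, 18:30-20:00 (invert busy blocks within the working day).
Gita ∩ Yara: 09:00-11:00, 13:00-15:00.
Those are the intersection windows.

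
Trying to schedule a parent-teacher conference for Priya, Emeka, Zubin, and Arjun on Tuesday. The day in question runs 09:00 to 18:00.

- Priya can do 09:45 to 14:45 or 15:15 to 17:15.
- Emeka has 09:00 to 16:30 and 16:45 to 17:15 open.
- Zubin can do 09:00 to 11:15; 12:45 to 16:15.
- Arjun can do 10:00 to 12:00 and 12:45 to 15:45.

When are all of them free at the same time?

10:00-11:15, 12:45-14:45, 15:15-15:45

Priya ∩ Emeka: 09:45-14:45, 15:15-16:30, 16:45-17:15.
Priya ∩ Emeka ∩ Zubin: 09:45-11:15, 12:45-14:45, 15:15-16:15.
Priya ∩ Emeka ∩ Zubin ∩ Arjun: 10:00-11:15, 12:45-14:45, 15:15-15:45.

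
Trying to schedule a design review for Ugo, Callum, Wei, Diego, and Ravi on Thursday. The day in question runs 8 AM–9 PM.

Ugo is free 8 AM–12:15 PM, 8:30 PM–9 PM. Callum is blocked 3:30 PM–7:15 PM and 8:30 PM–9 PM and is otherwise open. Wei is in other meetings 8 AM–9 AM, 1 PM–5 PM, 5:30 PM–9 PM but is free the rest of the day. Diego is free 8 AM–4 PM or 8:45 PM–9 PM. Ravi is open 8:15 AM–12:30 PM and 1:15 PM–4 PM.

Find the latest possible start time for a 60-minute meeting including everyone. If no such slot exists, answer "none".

11:15

Ugo free: 08:00-12:15, 20:30-21:00.
Callum free: 08:00-15:30, 19:15-20:30 (invert busy blocks within the working day).
Wei free: 09:00-13:00, 17:00-17:30 (invert busy blocks within the working day).
Diego free: 08:00-16:00, 20:45-21:00.
Ravi free: 08:15-12:30, 13:15-16:00.
Ugo ∩ Callum: 08:00-12:15.
Ugo ∩ Callum ∩ Wei: 09:00-12:15.
Ugo ∩ Callum ∩ Wei ∩ Diego: 09:00-12:15.
Ugo ∩ Callum ∩ Wei ∩ Diego ∩ Ravi: 09:00-12:15.
The last common window of at least 60 minutes is 09:00-12:15; a 60-minute meeting can start as late as 11:15 and still end by 12:15.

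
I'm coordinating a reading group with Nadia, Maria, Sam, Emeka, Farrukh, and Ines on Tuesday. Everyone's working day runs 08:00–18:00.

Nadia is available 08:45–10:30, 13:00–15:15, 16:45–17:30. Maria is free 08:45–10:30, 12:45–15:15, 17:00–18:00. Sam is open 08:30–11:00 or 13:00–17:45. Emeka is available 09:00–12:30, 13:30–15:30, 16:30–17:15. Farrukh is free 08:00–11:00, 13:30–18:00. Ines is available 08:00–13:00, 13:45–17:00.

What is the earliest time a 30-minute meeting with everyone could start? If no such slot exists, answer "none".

09:00

Nadia ∩ Maria: 08:45-10:30, 13:00-15:15, 17:00-17:30.
Nadia ∩ Maria ∩ Sam: 08:45-10:30, 13:00-15:15, 17:00-17:30.
Nadia ∩ Maria ∩ Sam ∩ Emeka: 09:00-10:30, 13:30-15:15, 17:00-17:15.
Nadia ∩ Maria ∩ Sam ∩ Emeka ∩ Farrukh: 09:00-10:30, 13:30-15:15, 17:00-17:15.
Nadia ∩ Maria ∩ Sam ∩ Emeka ∩ Farrukh ∩ Ines: 09:00-10:30, 13:45-15:15.
The first common window of at least 30 minutes is 09:00-10:30, so the earliest start is 09:00.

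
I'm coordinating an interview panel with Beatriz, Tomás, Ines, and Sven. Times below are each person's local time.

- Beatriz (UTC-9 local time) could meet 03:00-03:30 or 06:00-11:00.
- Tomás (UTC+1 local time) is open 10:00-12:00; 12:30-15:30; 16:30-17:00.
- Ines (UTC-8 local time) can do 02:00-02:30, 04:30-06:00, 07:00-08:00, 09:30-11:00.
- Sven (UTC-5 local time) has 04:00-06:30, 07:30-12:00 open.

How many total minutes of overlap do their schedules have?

30

Beatriz in UTC: 12:00-12:30, 15:00-20:00 (add 9h to convert from UTC-9).
Tomás in UTC: 09:00-11:00, 11:30-14:30, 15:30-16:00 (subtract 1h to convert from UTC+1).
Ines in UTC: 10:00-10:30, 12:30-14:00, 15:00-16:00, 17:30-19:00 (add 8h to convert from UTC-8).
Sven in UTC: 09:00-11:30, 12:30-17:00 (add 5h to convert from UTC-5).
Beatriz ∩ Tomás: 12:00-12:30, 15:30-16:00.
Beatriz ∩ Tomás ∩ Ines: 15:30-16:00.
Beatriz ∩ Tomás ∩ Ines ∩ Sven: 15:30-16:00.
That's a single block of 30 minutes.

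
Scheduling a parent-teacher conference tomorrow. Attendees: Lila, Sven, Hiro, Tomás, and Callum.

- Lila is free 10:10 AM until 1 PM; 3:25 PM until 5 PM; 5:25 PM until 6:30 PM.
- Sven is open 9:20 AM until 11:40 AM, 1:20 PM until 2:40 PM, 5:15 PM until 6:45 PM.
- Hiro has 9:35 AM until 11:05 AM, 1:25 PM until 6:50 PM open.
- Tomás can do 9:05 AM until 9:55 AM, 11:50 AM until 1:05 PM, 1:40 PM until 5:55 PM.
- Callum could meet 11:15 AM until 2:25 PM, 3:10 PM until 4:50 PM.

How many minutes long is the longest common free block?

0

Lila ∩ Sven: 10:10-11:40, 17:25-18:30.
Lila ∩ Sven ∩ Hiro: 10:10-11:05, 17:25-18:30.
Lila ∩ Sven ∩ Hiro ∩ Tomás: 17:25-17:55.
Lila ∩ Sven ∩ Hiro ∩ Tomás ∩ Callum: ∅.
There is no time when everyone is free.
No common window exists, so the longest block is 0 minutes.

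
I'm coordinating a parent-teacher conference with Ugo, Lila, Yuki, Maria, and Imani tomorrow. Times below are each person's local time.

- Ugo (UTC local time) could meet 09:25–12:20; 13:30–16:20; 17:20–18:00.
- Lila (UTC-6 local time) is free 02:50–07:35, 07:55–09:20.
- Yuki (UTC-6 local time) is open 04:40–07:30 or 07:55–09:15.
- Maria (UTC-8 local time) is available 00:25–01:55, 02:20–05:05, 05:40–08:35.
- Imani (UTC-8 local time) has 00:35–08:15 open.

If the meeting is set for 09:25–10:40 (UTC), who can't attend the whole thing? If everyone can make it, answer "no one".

Maria, Yuki

Ugo in UTC: 09:25-12:20, 13:30-16:20, 17:20-18:00.
Lila in UTC: 08:50-13:35, 13:55-15:20 (add 6h to convert from UTC-6).
Yuki in UTC: 10:40-13:30, 13:55-15:15 (add 6h to convert from UTC-6).
Maria in UTC: 08:25-09:55, 10:20-13:05, 13:40-16:35 (add 8h to convert from UTC-8).
Imani in UTC: 08:35-16:15 (add 8h to convert from UTC-8).
Ugo: free for 09:25-10:40. Lila: free for 09:25-10:40. Yuki: not fully free for 09:25-10:40. Maria: not fully free for 09:25-10:40. Imani: free for 09:25-10:40.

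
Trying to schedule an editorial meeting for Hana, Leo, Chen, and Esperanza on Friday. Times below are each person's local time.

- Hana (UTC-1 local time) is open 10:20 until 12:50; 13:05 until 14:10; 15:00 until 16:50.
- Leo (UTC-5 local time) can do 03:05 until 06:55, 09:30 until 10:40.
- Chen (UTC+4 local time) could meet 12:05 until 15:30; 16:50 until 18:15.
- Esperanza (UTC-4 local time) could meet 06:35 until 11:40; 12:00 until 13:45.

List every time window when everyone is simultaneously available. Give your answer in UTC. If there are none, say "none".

Hana in UTC: 11:20-13:50, 14:05-15:10, 16:00-17:50 (add 1h to convert from UTC-1).
Leo in UTC: 08:05-11:55, 14:30-15:40 (add 5h to convert from UTC-5).
Chen in UTC: 08:05-11:30, 12:50-14:15 (subtract 4h to convert from UTC+4).
Esperanza in UTC: 10:35-15:40, 16:00-17:45 (add 4h to convert from UTC-4).
Hana ∩ Leo: 11:20-11:55, 14:30-15:10.
Hana ∩ Leo ∩ Chen: 11:20-11:30.
Hana ∩ Leo ∩ Chen ∩ Esperanza: 11:20-11:30.

11:20-11:30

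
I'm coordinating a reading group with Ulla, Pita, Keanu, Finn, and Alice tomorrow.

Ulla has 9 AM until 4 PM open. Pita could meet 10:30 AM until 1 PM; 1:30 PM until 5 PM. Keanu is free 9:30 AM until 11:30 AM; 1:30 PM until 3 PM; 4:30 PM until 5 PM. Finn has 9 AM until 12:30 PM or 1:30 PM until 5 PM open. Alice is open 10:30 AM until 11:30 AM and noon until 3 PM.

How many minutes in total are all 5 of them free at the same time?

150

Ulla ∩ Pita: 10:30-13:00, 13:30-16:00.
Ulla ∩ Pita ∩ Keanu: 10:30-11:30, 13:30-15:00.
Ulla ∩ Pita ∩ Keanu ∩ Finn: 10:30-11:30, 13:30-15:00.
Ulla ∩ Pita ∩ Keanu ∩ Finn ∩ Alice: 10:30-11:30, 13:30-15:00.
Summing the common windows: 60 + 90 = 150 minutes.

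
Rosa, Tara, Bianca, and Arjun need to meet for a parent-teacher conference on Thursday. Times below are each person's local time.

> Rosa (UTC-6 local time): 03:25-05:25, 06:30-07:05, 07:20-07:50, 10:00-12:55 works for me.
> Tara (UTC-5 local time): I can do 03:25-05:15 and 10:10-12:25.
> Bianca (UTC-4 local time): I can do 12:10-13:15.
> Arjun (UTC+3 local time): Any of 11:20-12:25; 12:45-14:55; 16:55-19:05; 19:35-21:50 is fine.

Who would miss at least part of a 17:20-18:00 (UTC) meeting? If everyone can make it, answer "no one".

Rosa in UTC: 09:25-11:25, 12:30-13:05, 13:20-13:50, 16:00-18:55 (add 6h to convert from UTC-6).
Tara in UTC: 08:25-10:15, 15:10-17:25 (add 5h to convert from UTC-5).
Bianca in UTC: 16:10-17:15 (add 4h to convert from UTC-4).
Arjun in UTC: 08:20-09:25, 09:45-11:55, 13:55-16:05, 16:35-18:50 (subtract 3h to convert from UTC+3).
Rosa: free for 17:20-18:00. Tara: not fully free for 17:20-18:00. Bianca: not fully free for 17:20-18:00. Arjun: free for 17:20-18:00.

Bianca, Tara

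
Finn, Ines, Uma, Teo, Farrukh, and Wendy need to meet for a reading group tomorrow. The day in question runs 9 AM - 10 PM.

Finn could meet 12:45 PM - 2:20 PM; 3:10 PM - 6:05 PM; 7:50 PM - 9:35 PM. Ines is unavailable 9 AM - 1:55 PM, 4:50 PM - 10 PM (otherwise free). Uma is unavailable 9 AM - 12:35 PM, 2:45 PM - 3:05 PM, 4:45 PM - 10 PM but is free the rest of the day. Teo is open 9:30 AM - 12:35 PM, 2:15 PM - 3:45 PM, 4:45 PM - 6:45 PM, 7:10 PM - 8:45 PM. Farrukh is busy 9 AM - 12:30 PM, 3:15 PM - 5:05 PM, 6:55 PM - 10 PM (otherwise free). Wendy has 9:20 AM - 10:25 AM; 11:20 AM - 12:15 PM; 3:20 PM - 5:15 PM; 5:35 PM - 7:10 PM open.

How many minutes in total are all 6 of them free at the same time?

0

Finn free: 12:45-14:20, 15:10-18:05, 19:50-21:35.
Ines free: 13:55-16:50 (invert busy blocks within the working day).
Uma free: 12:35-14:45, 15:05-16:45 (invert busy blocks within the working day).
Teo free: 09:30-12:35, 14:15-15:45, 16:45-18:45, 19:10-20:45.
Farrukh free: 12:30-15:15, 17:05-18:55 (invert busy blocks within the working day).
Wendy free: 09:20-10:25, 11:20-12:15, 15:20-17:15, 17:35-19:10.
Finn ∩ Ines: 13:55-14:20, 15:10-16:50.
Finn ∩ Ines ∩ Uma: 13:55-14:20, 15:10-16:45.
Finn ∩ Ines ∩ Uma ∩ Teo: 14:15-14:20, 15:10-15:45.
Finn ∩ Ines ∩ Uma ∩ Teo ∩ Farrukh: 14:15-14:20, 15:10-15:15.
Finn ∩ Ines ∩ Uma ∩ Teo ∩ Farrukh ∩ Wendy: ∅.
There is no time when everyone is free.
There is no common window, so the total is 0 minutes.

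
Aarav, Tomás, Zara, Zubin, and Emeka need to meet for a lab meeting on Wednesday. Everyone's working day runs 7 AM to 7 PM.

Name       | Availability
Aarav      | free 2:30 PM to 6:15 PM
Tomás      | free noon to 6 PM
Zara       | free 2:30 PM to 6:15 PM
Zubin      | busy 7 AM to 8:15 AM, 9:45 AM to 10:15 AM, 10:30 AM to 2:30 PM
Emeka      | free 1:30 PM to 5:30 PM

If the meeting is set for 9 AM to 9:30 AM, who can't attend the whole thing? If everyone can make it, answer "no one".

Aarav free: 14:30-18:15.
Tomás free: 12:00-18:00.
Zara free: 14:30-18:15.
Zubin free: 08:15-09:45, 10:15-10:30, 14:30-19:00 (invert busy blocks within the working day).
Emeka free: 13:30-17:30.
Aarav: not fully free for 09:00-09:30. Tomás: not fully free for 09:00-09:30. Zara: not fully free for 09:00-09:30. Zubin: free for 09:00-09:30. Emeka: not fully free for 09:00-09:30.

Aarav, Emeka, Tomás, Zara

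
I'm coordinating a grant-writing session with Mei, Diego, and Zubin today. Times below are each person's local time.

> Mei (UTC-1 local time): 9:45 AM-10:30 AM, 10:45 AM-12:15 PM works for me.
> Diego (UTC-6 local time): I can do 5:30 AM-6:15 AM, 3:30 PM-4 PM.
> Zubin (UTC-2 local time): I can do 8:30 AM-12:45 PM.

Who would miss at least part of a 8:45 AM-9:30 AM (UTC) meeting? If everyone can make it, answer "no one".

Diego, Mei, Zubin

Mei in UTC: 10:45-11:30, 11:45-13:15 (add 1h to convert from UTC-1).
Diego in UTC: 11:30-12:15, 21:30-22:00 (add 6h to convert from UTC-6).
Zubin in UTC: 10:30-14:45 (add 2h to convert from UTC-2).
Mei: not fully free for 08:45-09:30. Diego: not fully free for 08:45-09:30. Zubin: not fully free for 08:45-09:30.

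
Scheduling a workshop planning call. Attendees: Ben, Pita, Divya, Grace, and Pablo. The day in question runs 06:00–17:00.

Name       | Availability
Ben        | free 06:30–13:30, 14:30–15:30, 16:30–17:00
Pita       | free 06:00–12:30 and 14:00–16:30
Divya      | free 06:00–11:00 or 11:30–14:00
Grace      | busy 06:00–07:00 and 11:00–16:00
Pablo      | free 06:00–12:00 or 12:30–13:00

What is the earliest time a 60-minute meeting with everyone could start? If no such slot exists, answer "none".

Ben free: 06:30-13:30, 14:30-15:30, 16:30-17:00.
Pita free: 06:00-12:30, 14:00-16:30.
Divya free: 06:00-11:00, 11:30-14:00.
Grace free: 07:00-11:00, 16:00-17:00 (invert busy blocks within the working day).
Pablo free: 06:00-12:00, 12:30-13:00.
Ben ∩ Pita: 06:30-12:30, 14:30-15:30.
Ben ∩ Pita ∩ Divya: 06:30-11:00, 11:30-12:30.
Ben ∩ Pita ∩ Divya ∩ Grace: 07:00-11:00.
Ben ∩ Pita ∩ Divya ∩ Grace ∩ Pablo: 07:00-11:00.
The first common window of at least 60 minutes is 07:00-11:00, so the earliest start is 07:00.

07:00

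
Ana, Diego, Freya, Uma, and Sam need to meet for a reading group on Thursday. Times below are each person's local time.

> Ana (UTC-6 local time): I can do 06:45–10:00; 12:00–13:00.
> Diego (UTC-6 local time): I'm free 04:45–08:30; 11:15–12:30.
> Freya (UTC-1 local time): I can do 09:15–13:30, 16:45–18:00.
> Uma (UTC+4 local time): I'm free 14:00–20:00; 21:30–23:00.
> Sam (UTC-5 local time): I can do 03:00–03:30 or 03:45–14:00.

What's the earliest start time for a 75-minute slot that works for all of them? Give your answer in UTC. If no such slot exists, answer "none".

Ana in UTC: 12:45-16:00, 18:00-19:00 (add 6h to convert from UTC-6).
Diego in UTC: 10:45-14:30, 17:15-18:30 (add 6h to convert from UTC-6).
Freya in UTC: 10:15-14:30, 17:45-19:00 (add 1h to convert from UTC-1).
Uma in UTC: 10:00-16:00, 17:30-19:00 (subtract 4h to convert from UTC+4).
Sam in UTC: 08:00-08:30, 08:45-19:00 (add 5h to convert from UTC-5).
Ana ∩ Diego: 12:45-14:30, 18:00-18:30.
Ana ∩ Diego ∩ Freya: 12:45-14:30, 18:00-18:30.
Ana ∩ Diego ∩ Freya ∩ Uma: 12:45-14:30, 18:00-18:30.
Ana ∩ Diego ∩ Freya ∩ Uma ∩ Sam: 12:45-14:30, 18:00-18:30.
Those are the intersection windows.
The first common window of at least 75 minutes is 12:45-14:30, so the earliest start is 12:45.

12:45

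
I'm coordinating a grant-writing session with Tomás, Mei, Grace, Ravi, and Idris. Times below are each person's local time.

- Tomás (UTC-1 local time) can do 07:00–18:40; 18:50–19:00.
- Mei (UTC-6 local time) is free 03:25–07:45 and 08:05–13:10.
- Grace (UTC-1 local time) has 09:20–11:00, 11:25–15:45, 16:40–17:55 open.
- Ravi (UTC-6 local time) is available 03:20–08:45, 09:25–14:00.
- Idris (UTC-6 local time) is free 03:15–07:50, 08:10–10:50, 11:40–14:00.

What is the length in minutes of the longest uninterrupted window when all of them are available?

Tomás in UTC: 08:00-19:40, 19:50-20:00 (add 1h to convert from UTC-1).
Mei in UTC: 09:25-13:45, 14:05-19:10 (add 6h to convert from UTC-6).
Grace in UTC: 10:20-12:00, 12:25-16:45, 17:40-18:55 (add 1h to convert from UTC-1).
Ravi in UTC: 09:20-14:45, 15:25-20:00 (add 6h to convert from UTC-6).
Idris in UTC: 09:15-13:50, 14:10-16:50, 17:40-20:00 (add 6h to convert from UTC-6).
Tomás ∩ Mei: 09:25-13:45, 14:05-19:10.
Tomás ∩ Mei ∩ Grace: 10:20-12:00, 12:25-13:45, 14:05-16:45, 17:40-18:55.
Tomás ∩ Mei ∩ Grace ∩ Ravi: 10:20-12:00, 12:25-13:45, 14:05-14:45, 15:25-16:45, 17:40-18:55.
Tomás ∩ Mei ∩ Grace ∩ Ravi ∩ Idris: 10:20-12:00, 12:25-13:45, 14:10-14:45, 15:25-16:45, 17:40-18:55.
The longest is 10:20-12:00 at 100 minutes.

100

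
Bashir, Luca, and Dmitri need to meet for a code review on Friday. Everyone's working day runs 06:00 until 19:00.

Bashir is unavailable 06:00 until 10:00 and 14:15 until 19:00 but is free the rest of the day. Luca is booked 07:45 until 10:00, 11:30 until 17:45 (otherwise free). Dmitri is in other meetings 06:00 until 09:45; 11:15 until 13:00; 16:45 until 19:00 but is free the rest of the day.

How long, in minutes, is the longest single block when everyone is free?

Bashir free: 10:00-14:15 (invert busy blocks within the working day).
Luca free: 06:00-07:45, 10:00-11:30, 17:45-19:00 (invert busy blocks within the working day).
Dmitri free: 09:45-11:15, 13:00-16:45 (invert busy blocks within the working day).
Bashir ∩ Luca: 10:00-11:30.
Bashir ∩ Luca ∩ Dmitri: 10:00-11:15.
The longest is 10:00-11:15 at 75 minutes.

75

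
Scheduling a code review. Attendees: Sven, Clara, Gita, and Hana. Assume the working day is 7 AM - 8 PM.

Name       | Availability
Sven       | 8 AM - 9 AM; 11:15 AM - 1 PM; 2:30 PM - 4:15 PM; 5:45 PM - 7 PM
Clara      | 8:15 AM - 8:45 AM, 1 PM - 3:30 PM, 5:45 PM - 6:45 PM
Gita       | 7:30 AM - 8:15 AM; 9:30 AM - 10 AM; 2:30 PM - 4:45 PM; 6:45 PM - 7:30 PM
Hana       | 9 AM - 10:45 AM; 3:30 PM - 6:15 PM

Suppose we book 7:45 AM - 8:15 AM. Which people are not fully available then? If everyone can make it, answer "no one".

Clara, Hana, Sven

Sven: not fully free for 07:45-08:15. Clara: not fully free for 07:45-08:15. Gita: free for 07:45-08:15. Hana: not fully free for 07:45-08:15.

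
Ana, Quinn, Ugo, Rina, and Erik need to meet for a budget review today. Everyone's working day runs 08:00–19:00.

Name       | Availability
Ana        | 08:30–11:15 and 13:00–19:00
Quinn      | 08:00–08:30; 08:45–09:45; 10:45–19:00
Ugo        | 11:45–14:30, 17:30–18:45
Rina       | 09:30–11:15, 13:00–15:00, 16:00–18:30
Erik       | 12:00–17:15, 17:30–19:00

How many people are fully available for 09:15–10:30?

Ana can make the full 09:15-10:30 slot — that's 1.

1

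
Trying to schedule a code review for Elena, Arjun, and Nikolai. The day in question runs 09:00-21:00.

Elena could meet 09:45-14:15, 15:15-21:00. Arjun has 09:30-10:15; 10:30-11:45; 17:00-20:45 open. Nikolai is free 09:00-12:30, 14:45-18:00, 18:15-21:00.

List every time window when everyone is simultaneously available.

Elena ∩ Arjun: 09:45-10:15, 10:30-11:45, 17:00-20:45.
Elena ∩ Arjun ∩ Nikolai: 09:45-10:15, 10:30-11:45, 17:00-18:00, 18:15-20:45.
Those are the intersection windows.

09:45-10:15, 10:30-11:45, 17:00-18:00, 18:15-20:45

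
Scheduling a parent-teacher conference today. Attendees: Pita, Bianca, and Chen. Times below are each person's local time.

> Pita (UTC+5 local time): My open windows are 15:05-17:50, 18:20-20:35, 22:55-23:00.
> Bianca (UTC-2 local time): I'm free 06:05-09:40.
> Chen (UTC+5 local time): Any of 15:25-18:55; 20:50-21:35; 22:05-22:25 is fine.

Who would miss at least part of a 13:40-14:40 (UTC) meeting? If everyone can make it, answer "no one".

Bianca, Chen

Pita in UTC: 10:05-12:50, 13:20-15:35, 17:55-18:00 (subtract 5h to convert from UTC+5).
Bianca in UTC: 08:05-11:40 (add 2h to convert from UTC-2).
Chen in UTC: 10:25-13:55, 15:50-16:35, 17:05-17:25 (subtract 5h to convert from UTC+5).
Pita: free for 13:40-14:40. Bianca: not fully free for 13:40-14:40. Chen: not fully free for 13:40-14:40.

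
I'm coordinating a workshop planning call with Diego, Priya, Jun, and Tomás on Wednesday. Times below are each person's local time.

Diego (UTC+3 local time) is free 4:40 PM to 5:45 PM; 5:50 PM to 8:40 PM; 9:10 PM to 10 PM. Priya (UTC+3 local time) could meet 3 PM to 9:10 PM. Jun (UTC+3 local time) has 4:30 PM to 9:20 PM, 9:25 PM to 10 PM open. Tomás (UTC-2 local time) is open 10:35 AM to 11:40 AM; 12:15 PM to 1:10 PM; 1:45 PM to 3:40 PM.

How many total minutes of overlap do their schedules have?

165

Diego in UTC: 13:40-14:45, 14:50-17:40, 18:10-19:00 (subtract 3h to convert from UTC+3).
Priya in UTC: 12:00-18:10 (subtract 3h to convert from UTC+3).
Jun in UTC: 13:30-18:20, 18:25-19:00 (subtract 3h to convert from UTC+3).
Tomás in UTC: 12:35-13:40, 14:15-15:10, 15:45-17:40 (add 2h to convert from UTC-2).
Diego ∩ Priya: 13:40-14:45, 14:50-17:40.
Diego ∩ Priya ∩ Jun: 13:40-14:45, 14:50-17:40.
Diego ∩ Priya ∩ Jun ∩ Tomás: 14:15-14:45, 14:50-15:10, 15:45-17:40.
Summing the common windows: 30 + 20 + 115 = 165 minutes.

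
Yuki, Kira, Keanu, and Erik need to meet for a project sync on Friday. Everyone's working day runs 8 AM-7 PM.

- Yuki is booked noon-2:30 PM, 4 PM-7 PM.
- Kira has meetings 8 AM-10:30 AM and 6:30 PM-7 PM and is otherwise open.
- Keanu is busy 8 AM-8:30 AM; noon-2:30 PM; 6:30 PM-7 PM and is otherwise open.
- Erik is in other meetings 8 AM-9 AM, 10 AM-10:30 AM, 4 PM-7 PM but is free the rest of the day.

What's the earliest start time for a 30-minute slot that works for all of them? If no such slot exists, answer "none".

10:30

Yuki free: 08:00-12:00, 14:30-16:00 (invert busy blocks within the working day).
Kira free: 10:30-18:30 (invert busy blocks within the working day).
Keanu free: 08:30-12:00, 14:30-18:30 (invert busy blocks within the working day).
Erik free: 09:00-10:00, 10:30-16:00 (invert busy blocks within the working day).
Yuki ∩ Kira: 10:30-12:00, 14:30-16:00.
Yuki ∩ Kira ∩ Keanu: 10:30-12:00, 14:30-16:00.
Yuki ∩ Kira ∩ Keanu ∩ Erik: 10:30-12:00, 14:30-16:00.
The first common window of at least 30 minutes is 10:30-12:00, so the earliest start is 10:30.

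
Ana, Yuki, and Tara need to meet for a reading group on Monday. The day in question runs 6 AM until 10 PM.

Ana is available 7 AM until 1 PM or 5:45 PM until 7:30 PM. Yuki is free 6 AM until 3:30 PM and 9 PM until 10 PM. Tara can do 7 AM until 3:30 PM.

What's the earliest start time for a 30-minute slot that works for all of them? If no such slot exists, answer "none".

07:00

Ana ∩ Yuki: 07:00-13:00.
Ana ∩ Yuki ∩ Tara: 07:00-13:00.
So the common availability across everyone is 07:00-13:00.
The first common window of at least 30 minutes is 07:00-13:00, so the earliest start is 07:00.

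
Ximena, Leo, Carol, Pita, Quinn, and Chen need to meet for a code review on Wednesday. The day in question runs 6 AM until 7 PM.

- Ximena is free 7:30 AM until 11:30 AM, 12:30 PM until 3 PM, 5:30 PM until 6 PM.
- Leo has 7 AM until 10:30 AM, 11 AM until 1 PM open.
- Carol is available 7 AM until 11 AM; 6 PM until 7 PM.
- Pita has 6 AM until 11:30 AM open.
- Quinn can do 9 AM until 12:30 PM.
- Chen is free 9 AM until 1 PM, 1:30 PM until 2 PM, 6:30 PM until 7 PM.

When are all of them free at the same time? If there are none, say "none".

09:00-10:30

Ximena ∩ Leo: 07:30-10:30, 11:00-11:30, 12:30-13:00.
Ximena ∩ Leo ∩ Carol: 07:30-10:30.
Ximena ∩ Leo ∩ Carol ∩ Pita: 07:30-10:30.
Ximena ∩ Leo ∩ Carol ∩ Pita ∩ Quinn: 09:00-10:30.
Ximena ∩ Leo ∩ Carol ∩ Pita ∩ Quinn ∩ Chen: 09:00-10:30.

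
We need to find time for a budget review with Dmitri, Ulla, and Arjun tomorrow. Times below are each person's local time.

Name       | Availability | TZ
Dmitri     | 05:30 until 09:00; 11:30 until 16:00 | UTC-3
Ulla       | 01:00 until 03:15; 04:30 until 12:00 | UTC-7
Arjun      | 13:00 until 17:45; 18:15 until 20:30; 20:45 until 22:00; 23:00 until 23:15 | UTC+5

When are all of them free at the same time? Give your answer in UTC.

08:30-10:15, 11:30-12:00, 14:30-15:30, 15:45-17:00, 18:00-18:15

Dmitri in UTC: 08:30-12:00, 14:30-19:00 (add 3h to convert from UTC-3).
Ulla in UTC: 08:00-10:15, 11:30-19:00 (add 7h to convert from UTC-7).
Arjun in UTC: 08:00-12:45, 13:15-15:30, 15:45-17:00, 18:00-18:15 (subtract 5h to convert from UTC+5).
Dmitri ∩ Ulla: 08:30-10:15, 11:30-12:00, 14:30-19:00.
Dmitri ∩ Ulla ∩ Arjun: 08:30-10:15, 11:30-12:00, 14:30-15:30, 15:45-17:00, 18:00-18:15.
So the common availability across everyone is 08:30-10:15, 11:30-12:00, 14:30-15:30, 15:45-17:00, 18:00-18:15.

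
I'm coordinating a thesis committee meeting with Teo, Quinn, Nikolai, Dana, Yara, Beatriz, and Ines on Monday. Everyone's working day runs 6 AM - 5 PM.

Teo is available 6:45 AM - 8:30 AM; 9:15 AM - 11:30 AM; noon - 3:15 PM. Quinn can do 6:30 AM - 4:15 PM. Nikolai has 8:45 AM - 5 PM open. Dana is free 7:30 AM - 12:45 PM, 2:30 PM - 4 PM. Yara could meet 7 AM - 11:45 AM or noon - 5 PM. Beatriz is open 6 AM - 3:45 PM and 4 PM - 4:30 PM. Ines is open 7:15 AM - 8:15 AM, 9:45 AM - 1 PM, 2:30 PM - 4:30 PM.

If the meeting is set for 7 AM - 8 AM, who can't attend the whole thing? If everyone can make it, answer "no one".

Teo: free for 07:00-08:00. Quinn: free for 07:00-08:00. Nikolai: not fully free for 07:00-08:00. Dana: not fully free for 07:00-08:00. Yara: free for 07:00-08:00. Beatriz: free for 07:00-08:00. Ines: not fully free for 07:00-08:00.

Dana, Ines, Nikolai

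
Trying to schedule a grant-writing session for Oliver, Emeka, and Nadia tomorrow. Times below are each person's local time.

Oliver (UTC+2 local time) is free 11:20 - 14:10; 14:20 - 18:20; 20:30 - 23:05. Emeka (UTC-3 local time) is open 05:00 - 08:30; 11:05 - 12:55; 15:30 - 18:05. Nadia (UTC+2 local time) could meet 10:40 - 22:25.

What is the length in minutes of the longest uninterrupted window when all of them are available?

130

Oliver in UTC: 09:20-12:10, 12:20-16:20, 18:30-21:05 (subtract 2h to convert from UTC+2).
Emeka in UTC: 08:00-11:30, 14:05-15:55, 18:30-21:05 (add 3h to convert from UTC-3).
Nadia in UTC: 08:40-20:25 (subtract 2h to convert from UTC+2).
Oliver ∩ Emeka: 09:20-11:30, 14:05-15:55, 18:30-21:05.
Oliver ∩ Emeka ∩ Nadia: 09:20-11:30, 14:05-15:55, 18:30-20:25.
The longest is 09:20-11:30 at 130 minutes.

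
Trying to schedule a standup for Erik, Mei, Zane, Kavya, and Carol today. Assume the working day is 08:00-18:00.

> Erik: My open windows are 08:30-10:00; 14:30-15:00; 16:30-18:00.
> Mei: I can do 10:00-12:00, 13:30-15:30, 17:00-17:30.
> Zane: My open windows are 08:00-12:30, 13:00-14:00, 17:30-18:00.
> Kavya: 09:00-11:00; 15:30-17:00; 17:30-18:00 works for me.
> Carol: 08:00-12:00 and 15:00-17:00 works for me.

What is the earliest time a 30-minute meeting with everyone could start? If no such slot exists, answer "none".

none

Erik ∩ Mei: 14:30-15:00, 17:00-17:30.
Erik ∩ Mei ∩ Zane: ∅.
Erik ∩ Mei ∩ Zane ∩ Kavya: ∅.
Erik ∩ Mei ∩ Zane ∩ Kavya ∩ Carol: ∅.
There is no time when everyone is free.
No common window is at least 30 minutes long.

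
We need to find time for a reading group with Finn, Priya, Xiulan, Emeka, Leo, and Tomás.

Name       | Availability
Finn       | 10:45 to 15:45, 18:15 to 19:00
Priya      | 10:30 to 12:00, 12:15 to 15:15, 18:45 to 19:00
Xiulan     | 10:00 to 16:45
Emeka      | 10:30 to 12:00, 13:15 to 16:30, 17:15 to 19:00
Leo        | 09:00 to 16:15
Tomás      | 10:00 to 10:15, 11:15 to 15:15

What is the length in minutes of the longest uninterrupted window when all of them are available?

120

Finn ∩ Priya: 10:45-12:00, 12:15-15:15, 18:45-19:00.
Finn ∩ Priya ∩ Xiulan: 10:45-12:00, 12:15-15:15.
Finn ∩ Priya ∩ Xiulan ∩ Emeka: 10:45-12:00, 13:15-15:15.
Finn ∩ Priya ∩ Xiulan ∩ Emeka ∩ Leo: 10:45-12:00, 13:15-15:15.
Finn ∩ Priya ∩ Xiulan ∩ Emeka ∩ Leo ∩ Tomás: 11:15-12:00, 13:15-15:15.
The longest is 13:15-15:15 at 120 minutes.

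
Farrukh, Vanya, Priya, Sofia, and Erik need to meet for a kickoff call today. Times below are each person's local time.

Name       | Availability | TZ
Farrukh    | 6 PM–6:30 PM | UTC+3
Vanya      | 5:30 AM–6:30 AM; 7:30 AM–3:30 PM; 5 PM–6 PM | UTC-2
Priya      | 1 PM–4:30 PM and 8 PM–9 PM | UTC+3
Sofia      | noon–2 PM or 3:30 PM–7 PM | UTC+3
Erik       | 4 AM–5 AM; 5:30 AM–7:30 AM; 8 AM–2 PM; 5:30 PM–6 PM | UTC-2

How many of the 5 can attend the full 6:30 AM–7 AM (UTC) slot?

Farrukh in UTC: 15:00-15:30 (subtract 3h to convert from UTC+3).
Vanya in UTC: 07:30-08:30, 09:30-17:30, 19:00-20:00 (add 2h to convert from UTC-2).
Priya in UTC: 10:00-13:30, 17:00-18:00 (subtract 3h to convert from UTC+3).
Sofia in UTC: 09:00-11:00, 12:30-16:00 (subtract 3h to convert from UTC+3).
Erik in UTC: 06:00-07:00, 07:30-09:30, 10:00-16:00, 19:30-20:00 (add 2h to convert from UTC-2).
Erik can make the full 06:30-07:00 slot — that's 1.

1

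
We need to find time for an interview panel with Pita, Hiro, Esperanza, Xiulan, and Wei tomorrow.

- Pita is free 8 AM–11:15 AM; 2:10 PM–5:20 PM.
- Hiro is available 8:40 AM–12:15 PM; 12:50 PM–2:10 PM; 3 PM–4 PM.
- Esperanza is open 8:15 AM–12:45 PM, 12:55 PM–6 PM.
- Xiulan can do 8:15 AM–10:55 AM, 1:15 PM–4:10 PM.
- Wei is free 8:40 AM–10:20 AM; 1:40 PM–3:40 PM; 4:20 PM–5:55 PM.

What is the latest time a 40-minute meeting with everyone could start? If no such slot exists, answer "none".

15:00

Pita ∩ Hiro: 08:40-11:15, 15:00-16:00.
Pita ∩ Hiro ∩ Esperanza: 08:40-11:15, 15:00-16:00.
Pita ∩ Hiro ∩ Esperanza ∩ Xiulan: 08:40-10:55, 15:00-16:00.
Pita ∩ Hiro ∩ Esperanza ∩ Xiulan ∩ Wei: 08:40-10:20, 15:00-15:40.
The last common window of at least 40 minutes is 15:00-15:40; a 40-minute meeting can start as late as 15:00 and still end by 15:40.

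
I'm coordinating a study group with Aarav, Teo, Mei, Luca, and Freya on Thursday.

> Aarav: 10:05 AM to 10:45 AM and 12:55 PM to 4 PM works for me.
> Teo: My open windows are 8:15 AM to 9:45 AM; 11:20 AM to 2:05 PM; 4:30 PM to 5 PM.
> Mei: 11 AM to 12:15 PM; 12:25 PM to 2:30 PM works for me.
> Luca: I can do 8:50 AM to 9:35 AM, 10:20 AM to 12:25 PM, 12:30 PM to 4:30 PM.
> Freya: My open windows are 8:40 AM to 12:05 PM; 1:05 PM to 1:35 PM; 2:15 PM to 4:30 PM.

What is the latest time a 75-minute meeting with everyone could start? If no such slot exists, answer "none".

none

Aarav ∩ Teo: 12:55-14:05.
Aarav ∩ Teo ∩ Mei: 12:55-14:05.
Aarav ∩ Teo ∩ Mei ∩ Luca: 12:55-14:05.
Aarav ∩ Teo ∩ Mei ∩ Luca ∩ Freya: 13:05-13:35.
No common window is at least 75 minutes long.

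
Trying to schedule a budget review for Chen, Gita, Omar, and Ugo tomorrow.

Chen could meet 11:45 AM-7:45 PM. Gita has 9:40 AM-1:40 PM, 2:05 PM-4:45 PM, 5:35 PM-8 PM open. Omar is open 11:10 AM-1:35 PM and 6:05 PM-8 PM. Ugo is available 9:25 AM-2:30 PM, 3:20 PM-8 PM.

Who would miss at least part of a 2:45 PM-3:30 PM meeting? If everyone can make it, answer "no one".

Chen: free for 14:45-15:30. Gita: free for 14:45-15:30. Omar: not fully free for 14:45-15:30. Ugo: not fully free for 14:45-15:30.

Omar, Ugo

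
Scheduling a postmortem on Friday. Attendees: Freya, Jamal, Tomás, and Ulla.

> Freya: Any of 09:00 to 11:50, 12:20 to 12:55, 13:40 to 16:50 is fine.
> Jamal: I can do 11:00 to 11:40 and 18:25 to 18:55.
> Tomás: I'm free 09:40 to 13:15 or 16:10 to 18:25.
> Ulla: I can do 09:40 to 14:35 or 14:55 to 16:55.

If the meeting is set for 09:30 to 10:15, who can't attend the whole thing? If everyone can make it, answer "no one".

Freya: free for 09:30-10:15. Jamal: not fully free for 09:30-10:15. Tomás: not fully free for 09:30-10:15. Ulla: not fully free for 09:30-10:15.

Jamal, Tomás, Ulla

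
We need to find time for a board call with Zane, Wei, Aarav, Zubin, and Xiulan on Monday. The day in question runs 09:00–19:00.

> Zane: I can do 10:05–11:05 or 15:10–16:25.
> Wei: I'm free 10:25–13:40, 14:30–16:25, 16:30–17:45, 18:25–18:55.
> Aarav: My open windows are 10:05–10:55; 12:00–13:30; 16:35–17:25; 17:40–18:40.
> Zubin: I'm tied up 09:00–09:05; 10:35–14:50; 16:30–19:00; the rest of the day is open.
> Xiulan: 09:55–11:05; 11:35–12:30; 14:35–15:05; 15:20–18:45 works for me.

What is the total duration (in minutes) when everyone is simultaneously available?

Zane free: 10:05-11:05, 15:10-16:25.
Wei free: 10:25-13:40, 14:30-16:25, 16:30-17:45, 18:25-18:55.
Aarav free: 10:05-10:55, 12:00-13:30, 16:35-17:25, 17:40-18:40.
Zubin free: 09:05-10:35, 14:50-16:30 (invert busy blocks within the working day).
Xiulan free: 09:55-11:05, 11:35-12:30, 14:35-15:05, 15:20-18:45.
Zane ∩ Wei: 10:25-11:05, 15:10-16:25.
Zane ∩ Wei ∩ Aarav: 10:25-10:55.
Zane ∩ Wei ∩ Aarav ∩ Zubin: 10:25-10:35.
Zane ∩ Wei ∩ Aarav ∩ Zubin ∩ Xiulan: 10:25-10:35.
Those are the intersection windows.
That's a single block of 10 minutes.

10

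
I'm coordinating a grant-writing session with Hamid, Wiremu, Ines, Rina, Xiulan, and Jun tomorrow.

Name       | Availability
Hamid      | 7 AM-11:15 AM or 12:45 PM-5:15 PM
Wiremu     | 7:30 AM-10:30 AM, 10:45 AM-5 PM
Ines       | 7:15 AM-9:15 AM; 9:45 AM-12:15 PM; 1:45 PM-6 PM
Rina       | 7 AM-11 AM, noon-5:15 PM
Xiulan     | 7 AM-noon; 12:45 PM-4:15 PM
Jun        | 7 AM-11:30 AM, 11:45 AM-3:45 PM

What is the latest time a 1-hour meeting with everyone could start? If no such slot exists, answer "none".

14:45

Hamid ∩ Wiremu: 07:30-10:30, 10:45-11:15, 12:45-17:00.
Hamid ∩ Wiremu ∩ Ines: 07:30-09:15, 09:45-10:30, 10:45-11:15, 13:45-17:00.
Hamid ∩ Wiremu ∩ Ines ∩ Rina: 07:30-09:15, 09:45-10:30, 10:45-11:00, 13:45-17:00.
Hamid ∩ Wiremu ∩ Ines ∩ Rina ∩ Xiulan: 07:30-09:15, 09:45-10:30, 10:45-11:00, 13:45-16:15.
Hamid ∩ Wiremu ∩ Ines ∩ Rina ∩ Xiulan ∩ Jun: 07:30-09:15, 09:45-10:30, 10:45-11:00, 13:45-15:45.
So the common availability across everyone is 07:30-09:15, 09:45-10:30, 10:45-11:00, 13:45-15:45.
The last common window of at least 60 minutes is 13:45-15:45; a 60-minute meeting can start as late as 14:45 and still end by 15:45.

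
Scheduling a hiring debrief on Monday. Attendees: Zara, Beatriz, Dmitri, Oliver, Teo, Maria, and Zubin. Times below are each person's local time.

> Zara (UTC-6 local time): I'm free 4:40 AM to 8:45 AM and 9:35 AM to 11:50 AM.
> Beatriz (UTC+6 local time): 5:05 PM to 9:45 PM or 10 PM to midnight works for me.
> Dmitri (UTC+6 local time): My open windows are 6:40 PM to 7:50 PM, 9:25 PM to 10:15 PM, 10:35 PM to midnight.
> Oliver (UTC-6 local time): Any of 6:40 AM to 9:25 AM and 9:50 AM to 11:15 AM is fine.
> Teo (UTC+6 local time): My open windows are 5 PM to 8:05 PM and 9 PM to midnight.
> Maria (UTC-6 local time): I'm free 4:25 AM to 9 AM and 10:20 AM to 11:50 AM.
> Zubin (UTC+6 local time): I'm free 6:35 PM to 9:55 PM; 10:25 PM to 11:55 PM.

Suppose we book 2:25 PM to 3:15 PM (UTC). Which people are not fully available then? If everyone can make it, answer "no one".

Dmitri, Maria, Teo, Zara

Zara in UTC: 10:40-14:45, 15:35-17:50 (add 6h to convert from UTC-6).
Beatriz in UTC: 11:05-15:45, 16:00-18:00 (subtract 6h to convert from UTC+6).
Dmitri in UTC: 12:40-13:50, 15:25-16:15, 16:35-18:00 (subtract 6h to convert from UTC+6).
Oliver in UTC: 12:40-15:25, 15:50-17:15 (add 6h to convert from UTC-6).
Teo in UTC: 11:00-14:05, 15:00-18:00 (subtract 6h to convert from UTC+6).
Maria in UTC: 10:25-15:00, 16:20-17:50 (add 6h to convert from UTC-6).
Zubin in UTC: 12:35-15:55, 16:25-17:55 (subtract 6h to convert from UTC+6).
Zara: not fully free for 14:25-15:15. Beatriz: free for 14:25-15:15. Dmitri: not fully free for 14:25-15:15. Oliver: free for 14:25-15:15. Teo: not fully free for 14:25-15:15. Maria: not fully free for 14:25-15:15. Zubin: free for 14:25-15:15.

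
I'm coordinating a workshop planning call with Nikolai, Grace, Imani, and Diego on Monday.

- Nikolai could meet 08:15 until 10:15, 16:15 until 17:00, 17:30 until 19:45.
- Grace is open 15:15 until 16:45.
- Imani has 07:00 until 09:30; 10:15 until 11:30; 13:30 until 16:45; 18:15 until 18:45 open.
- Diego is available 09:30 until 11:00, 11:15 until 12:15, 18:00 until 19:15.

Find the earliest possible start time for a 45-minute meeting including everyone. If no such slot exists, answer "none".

Nikolai ∩ Grace: 16:15-16:45.
Nikolai ∩ Grace ∩ Imani: 16:15-16:45.
Nikolai ∩ Grace ∩ Imani ∩ Diego: ∅.
There is no time when everyone is free.
No common window is at least 45 minutes long.

none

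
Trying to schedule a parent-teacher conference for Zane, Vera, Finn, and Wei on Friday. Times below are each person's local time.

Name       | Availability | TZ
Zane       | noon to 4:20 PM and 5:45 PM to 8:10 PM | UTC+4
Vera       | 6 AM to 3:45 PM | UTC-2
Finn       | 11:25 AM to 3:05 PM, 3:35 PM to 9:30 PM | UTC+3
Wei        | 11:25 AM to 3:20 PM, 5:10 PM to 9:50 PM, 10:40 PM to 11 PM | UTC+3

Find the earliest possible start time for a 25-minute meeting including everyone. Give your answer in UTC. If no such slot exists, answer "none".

Zane in UTC: 08:00-12:20, 13:45-16:10 (subtract 4h to convert from UTC+4).
Vera in UTC: 08:00-17:45 (add 2h to convert from UTC-2).
Finn in UTC: 08:25-12:05, 12:35-18:30 (subtract 3h to convert from UTC+3).
Wei in UTC: 08:25-12:20, 14:10-18:50, 19:40-20:00 (subtract 3h to convert from UTC+3).
Zane ∩ Vera: 08:00-12:20, 13:45-16:10.
Zane ∩ Vera ∩ Finn: 08:25-12:05, 13:45-16:10.
Zane ∩ Vera ∩ Finn ∩ Wei: 08:25-12:05, 14:10-16:10.
Those are the intersection windows.
The first common window of at least 25 minutes is 08:25-12:05, so the earliest start is 08:25.

08:25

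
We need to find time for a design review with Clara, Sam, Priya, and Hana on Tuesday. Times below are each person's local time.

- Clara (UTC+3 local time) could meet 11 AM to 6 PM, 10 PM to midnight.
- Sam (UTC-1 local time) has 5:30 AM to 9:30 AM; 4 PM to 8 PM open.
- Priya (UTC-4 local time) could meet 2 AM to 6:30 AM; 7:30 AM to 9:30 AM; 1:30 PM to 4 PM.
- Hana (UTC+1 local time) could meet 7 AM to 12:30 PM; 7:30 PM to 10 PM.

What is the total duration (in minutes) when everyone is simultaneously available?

210

Clara in UTC: 08:00-15:00, 19:00-21:00 (subtract 3h to convert from UTC+3).
Sam in UTC: 06:30-10:30, 17:00-21:00 (add 1h to convert from UTC-1).
Priya in UTC: 06:00-10:30, 11:30-13:30, 17:30-20:00 (add 4h to convert from UTC-4).
Hana in UTC: 06:00-11:30, 18:30-21:00 (subtract 1h to convert from UTC+1).
Clara ∩ Sam: 08:00-10:30, 19:00-21:00.
Clara ∩ Sam ∩ Priya: 08:00-10:30, 19:00-20:00.
Clara ∩ Sam ∩ Priya ∩ Hana: 08:00-10:30, 19:00-20:00.
Summing the common windows: 150 + 60 = 210 minutes.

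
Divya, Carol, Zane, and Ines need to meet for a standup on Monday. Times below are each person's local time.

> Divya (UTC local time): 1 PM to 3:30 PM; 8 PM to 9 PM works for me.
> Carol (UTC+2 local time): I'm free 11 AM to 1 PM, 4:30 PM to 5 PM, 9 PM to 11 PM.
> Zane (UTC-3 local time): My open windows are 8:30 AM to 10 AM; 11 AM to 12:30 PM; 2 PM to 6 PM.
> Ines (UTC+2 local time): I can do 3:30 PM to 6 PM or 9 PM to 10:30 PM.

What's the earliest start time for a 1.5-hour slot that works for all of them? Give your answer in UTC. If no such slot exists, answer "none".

Divya in UTC: 13:00-15:30, 20:00-21:00.
Carol in UTC: 09:00-11:00, 14:30-15:00, 19:00-21:00 (subtract 2h to convert from UTC+2).
Zane in UTC: 11:30-13:00, 14:00-15:30, 17:00-21:00 (add 3h to convert from UTC-3).
Ines in UTC: 13:30-16:00, 19:00-20:30 (subtract 2h to convert from UTC+2).
Divya ∩ Carol: 14:30-15:00, 20:00-21:00.
Divya ∩ Carol ∩ Zane: 14:30-15:00, 20:00-21:00.
Divya ∩ Carol ∩ Zane ∩ Ines: 14:30-15:00, 20:00-20:30.
No common window is at least 90 minutes long.

none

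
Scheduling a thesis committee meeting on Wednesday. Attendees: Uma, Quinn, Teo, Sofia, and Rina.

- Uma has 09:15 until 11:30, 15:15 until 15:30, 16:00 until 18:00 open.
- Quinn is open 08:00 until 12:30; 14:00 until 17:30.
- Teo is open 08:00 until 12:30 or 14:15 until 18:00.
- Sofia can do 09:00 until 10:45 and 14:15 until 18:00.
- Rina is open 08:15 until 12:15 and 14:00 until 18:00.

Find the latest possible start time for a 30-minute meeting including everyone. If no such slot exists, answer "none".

17:00

Uma ∩ Quinn: 09:15-11:30, 15:15-15:30, 16:00-17:30.
Uma ∩ Quinn ∩ Teo: 09:15-11:30, 15:15-15:30, 16:00-17:30.
Uma ∩ Quinn ∩ Teo ∩ Sofia: 09:15-10:45, 15:15-15:30, 16:00-17:30.
Uma ∩ Quinn ∩ Teo ∩ Sofia ∩ Rina: 09:15-10:45, 15:15-15:30, 16:00-17:30.
The last common window of at least 30 minutes is 16:00-17:30; a 30-minute meeting can start as late as 17:00 and still end by 17:30.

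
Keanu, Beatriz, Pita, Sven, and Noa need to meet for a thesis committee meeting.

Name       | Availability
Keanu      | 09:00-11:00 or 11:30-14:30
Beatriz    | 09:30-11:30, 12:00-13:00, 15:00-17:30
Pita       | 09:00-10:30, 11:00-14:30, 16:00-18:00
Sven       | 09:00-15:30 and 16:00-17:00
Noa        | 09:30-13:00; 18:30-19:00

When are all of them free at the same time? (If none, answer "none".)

Keanu ∩ Beatriz: 09:30-11:00, 12:00-13:00.
Keanu ∩ Beatriz ∩ Pita: 09:30-10:30, 12:00-13:00.
Keanu ∩ Beatriz ∩ Pita ∩ Sven: 09:30-10:30, 12:00-13:00.
Keanu ∩ Beatriz ∩ Pita ∩ Sven ∩ Noa: 09:30-10:30, 12:00-13:00.
So the common availability across everyone is 09:30-10:30, 12:00-13:00.

09:30-10:30, 12:00-13:00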